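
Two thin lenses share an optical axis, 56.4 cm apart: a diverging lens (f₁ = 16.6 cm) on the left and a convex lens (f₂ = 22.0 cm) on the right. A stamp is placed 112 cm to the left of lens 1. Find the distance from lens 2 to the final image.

Lens 1 is diverging, so f₁ = −16.6 cm.
Lens 1: 1/d_i1 = 1/f₁ − 1/d_o1 = 1/(-16.6) − 1/(112) = -0.06917, so d_i1 = -14.46 cm.
The intermediate image is 14.46 cm to the left of lens 1 (virtual), which is 56.4 − (-14.46) = 70.86 cm to the left of lens 2, so d_o2 = +70.86 cm.
Lens 2: 1/d_i2 = 1/f₂ − 1/d_o2 = 1/(22.0) − 1/(70.86) = 0.03134, so d_i2 = 31.9 cm.
The final image is real, 31.9 cm to the right of lens 2 (overall magnification ≈ -0.058).

31.9 cm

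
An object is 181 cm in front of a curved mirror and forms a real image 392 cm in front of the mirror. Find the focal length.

f = 124 cm (concave)

Real image ⇒ d_i = +392 cm.
1/f = 1/d_o + 1/d_i = 1/(181) + 1/(392) = 0.008076, so f = 124 cm.
Since f is positive, the curved mirror is concave.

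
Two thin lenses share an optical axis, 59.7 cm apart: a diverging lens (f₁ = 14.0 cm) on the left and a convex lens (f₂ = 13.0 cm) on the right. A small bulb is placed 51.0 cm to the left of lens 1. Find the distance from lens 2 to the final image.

15.9 cm

Lens 1 is diverging, so f₁ = −14.0 cm.
Lens 1: 1/d_i1 = 1/f₁ − 1/d_o1 = 1/(-14.0) − 1/(51.0) = -0.09104, so d_i1 = -10.98 cm.
The intermediate image is 10.98 cm to the left of lens 1 (virtual), which is 59.7 − (-10.98) = 70.68 cm to the left of lens 2, so d_o2 = +70.68 cm.
Lens 2: 1/d_i2 = 1/f₂ − 1/d_o2 = 1/(13.0) − 1/(70.68) = 0.06277, so d_i2 = 15.9 cm.
The final image is real, 15.9 cm to the right of lens 2 (overall magnification ≈ -0.049).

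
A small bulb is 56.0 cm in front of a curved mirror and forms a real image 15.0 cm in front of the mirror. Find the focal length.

f = 11.8 cm (concave)

Real image ⇒ d_i = +15.0 cm.
1/f = 1/d_o + 1/d_i = 1/(56.0) + 1/(15.0) = 0.08452, so f = 11.8 cm.
Since f is positive, the curved mirror is concave.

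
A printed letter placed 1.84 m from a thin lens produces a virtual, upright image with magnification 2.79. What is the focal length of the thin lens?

f = 2.87 m (converging)

m = −d_i/d_o ⇒ d_i = −m·d_o = −(+2.79)·(1.84) = -5.134 m.
1/f = 1/d_o + 1/d_i = 1/(1.84) + 1/(-5.134) = 0.3487, so f = 2.87 m.
Since f is positive, the thin lens is converging.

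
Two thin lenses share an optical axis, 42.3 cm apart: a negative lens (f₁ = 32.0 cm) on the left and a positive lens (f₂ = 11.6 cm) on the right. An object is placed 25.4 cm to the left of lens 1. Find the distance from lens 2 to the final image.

Lens 1 is diverging, so f₁ = −32.0 cm.
Lens 1: 1/d_i1 = 1/f₁ − 1/d_o1 = 1/(-32.0) − 1/(25.4) = -0.07062, so d_i1 = -14.16 cm.
The intermediate image is 14.16 cm to the left of lens 1 (virtual), which is 42.3 − (-14.16) = 56.46 cm to the left of lens 2, so d_o2 = +56.46 cm.
Lens 2: 1/d_i2 = 1/f₂ − 1/d_o2 = 1/(11.6) − 1/(56.46) = 0.06850, so d_i2 = 14.6 cm.
The final image is real, 14.6 cm to the right of lens 2 (overall magnification ≈ -0.14).

14.6 cm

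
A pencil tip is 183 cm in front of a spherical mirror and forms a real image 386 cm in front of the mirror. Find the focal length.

f = 124 cm (concave)

Real image ⇒ d_i = +386 cm.
1/f = 1/d_o + 1/d_i = 1/(183) + 1/(386) = 0.008055, so f = 124 cm.
Since f is positive, the spherical mirror is concave.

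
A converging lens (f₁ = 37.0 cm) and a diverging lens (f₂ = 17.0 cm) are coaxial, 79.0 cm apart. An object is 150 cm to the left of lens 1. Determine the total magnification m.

Lens 1: 1/d_i1 = 1/(37.0) − 1/(150) = 0.02036, so d_i1 = 49.12 cm; m₁ = −d_i1/d_o1 = -0.3275.
d_o2 = 79.0 − (49.12) = 29.88 cm.
f₂ = −17.0 cm (diverging).
Lens 2: 1/d_i2 = 1/(-17.0) − 1/(29.88) = -0.09229, so d_i2 = -10.84 cm; m₂ = −d_i2/d_o2 = +0.3626.
m = m₁·m₂ = (-0.3275)(+0.3626) = -0.119.

m = -0.119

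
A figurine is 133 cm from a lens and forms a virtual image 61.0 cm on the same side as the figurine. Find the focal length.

f = -113 cm (diverging)

Virtual image ⇒ d_i = −61.0 cm.
1/f = 1/d_o + 1/d_i = 1/(133) + 1/(-61.0) = -0.008875, so f = -113 cm.
Since f is negative, the lens is diverging.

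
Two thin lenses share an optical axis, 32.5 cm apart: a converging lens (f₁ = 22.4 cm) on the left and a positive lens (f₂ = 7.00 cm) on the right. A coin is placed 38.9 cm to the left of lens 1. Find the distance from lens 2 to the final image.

Lens 1: 1/d_i1 = 1/f₁ − 1/d_o1 = 1/(22.4) − 1/(38.9) = 0.01894, so d_i1 = 52.81 cm.
The intermediate image is 52.81 cm to the right of lens 1, which lies 20.31 cm to the right of lens 2 — a virtual object — so d_o2 = −20.31 cm.
Lens 2: 1/d_i2 = 1/f₂ − 1/d_o2 = 1/(7.00) − 1/(-20.31) = 0.1921, so d_i2 = 5.21 cm.
The final image is real, 5.21 cm to the right of lens 2 (overall magnification ≈ -0.35).

5.21 cm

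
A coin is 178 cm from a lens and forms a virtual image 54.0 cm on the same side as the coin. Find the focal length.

Virtual image ⇒ d_i = −54.0 cm.
1/f = 1/d_o + 1/d_i = 1/(178) + 1/(-54.0) = -0.01290, so f = -77.5 cm.
Since f is negative, the lens is diverging.

f = -77.5 cm (diverging)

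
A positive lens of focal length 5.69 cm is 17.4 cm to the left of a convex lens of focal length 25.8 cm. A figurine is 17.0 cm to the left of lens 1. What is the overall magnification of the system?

m = -0.766

Lens 1: 1/d_i1 = 1/(5.69) − 1/(17.0) = 0.1169, so d_i1 = 8.553 cm; m₁ = −d_i1/d_o1 = -0.5031.
d_o2 = 17.4 − (8.553) = 8.847 cm.
Lens 2: 1/d_i2 = 1/(25.8) − 1/(8.847) = -0.07427, so d_i2 = -13.46 cm; m₂ = −d_i2/d_o2 = +1.522.
m = m₁·m₂ = (-0.5031)(+1.522) = -0.766.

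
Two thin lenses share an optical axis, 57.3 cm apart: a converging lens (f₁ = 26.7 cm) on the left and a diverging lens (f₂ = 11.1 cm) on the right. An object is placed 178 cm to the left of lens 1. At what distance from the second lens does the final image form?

Lens 1: 1/d_i1 = 1/f₁ − 1/d_o1 = 1/(26.7) − 1/(178) = 0.03184, so d_i1 = 31.41 cm.
The intermediate image is 31.41 cm to the right of lens 1, which is 57.3 − (31.41) = 25.89 cm to the left of lens 2, so d_o2 = +25.89 cm.
Lens 2 is diverging, so f₂ = −11.1 cm.
Lens 2: 1/d_i2 = 1/f₂ − 1/d_o2 = 1/(-11.1) − 1/(25.89) = -0.1287, so d_i2 = -7.77 cm.
The final image is virtual, 7.77 cm to the left of lens 2 (overall magnification ≈ -0.053).

7.77 cm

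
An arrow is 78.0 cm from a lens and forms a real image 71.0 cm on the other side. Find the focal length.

Real image ⇒ d_i = +71.0 cm.
1/f = 1/d_o + 1/d_i = 1/(78.0) + 1/(71.0) = 0.02691, so f = 37.2 cm.
Since f is positive, the lens is converging.

f = 37.2 cm (converging)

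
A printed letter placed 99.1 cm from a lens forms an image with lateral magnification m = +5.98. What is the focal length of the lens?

m = −d_i/d_o ⇒ d_i = −m·d_o = −(+5.98)·(99.1) = -592.6 cm.
1/f = 1/d_o + 1/d_i = 1/(99.1) + 1/(-592.6) = 0.008403, so f = 119 cm.
Since f is positive, the lens is converging.

f = 119 cm (converging)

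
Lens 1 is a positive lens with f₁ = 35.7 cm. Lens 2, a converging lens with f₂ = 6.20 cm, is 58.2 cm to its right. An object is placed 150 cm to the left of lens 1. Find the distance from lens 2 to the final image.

13.7 cm

Lens 1: 1/d_i1 = 1/f₁ − 1/d_o1 = 1/(35.7) − 1/(150) = 0.02134, so d_i1 = 46.85 cm.
The intermediate image is 46.85 cm to the right of lens 1, which is 58.2 − (46.85) = 11.35 cm to the left of lens 2, so d_o2 = +11.35 cm.
Lens 2: 1/d_i2 = 1/f₂ − 1/d_o2 = 1/(6.20) − 1/(11.35) = 0.07318, so d_i2 = 13.7 cm.
The final image is real, 13.7 cm to the right of lens 2 (overall magnification ≈ 0.38).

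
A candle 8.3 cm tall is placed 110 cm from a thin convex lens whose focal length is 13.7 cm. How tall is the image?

1.18 cm

1/d_i = 1/f − 1/d_o = 1/(13.70) − 1/(110) = 0.06390, so d_i = 15.65 cm.
m = −d_i/d_o = -0.1423.
|h_i| = |m|·h_o = 0.1423 × 8.3 = 1.18 cm. The image is real, inverted and reduced, on the far side of the lens.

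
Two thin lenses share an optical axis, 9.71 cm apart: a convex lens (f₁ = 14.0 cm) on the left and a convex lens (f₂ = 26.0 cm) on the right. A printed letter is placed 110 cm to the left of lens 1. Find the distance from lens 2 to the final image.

5.09 cm

Lens 1: 1/d_i1 = 1/f₁ − 1/d_o1 = 1/(14.0) − 1/(110) = 0.06234, so d_i1 = 16.04 cm.
The intermediate image is 16.04 cm to the right of lens 1, which lies 6.330 cm to the right of lens 2 — a virtual object — so d_o2 = −6.330 cm.
Lens 2: 1/d_i2 = 1/f₂ − 1/d_o2 = 1/(26.0) − 1/(-6.330) = 0.1964, so d_i2 = 5.09 cm.
The final image is real, 5.09 cm to the right of lens 2 (overall magnification ≈ -0.12).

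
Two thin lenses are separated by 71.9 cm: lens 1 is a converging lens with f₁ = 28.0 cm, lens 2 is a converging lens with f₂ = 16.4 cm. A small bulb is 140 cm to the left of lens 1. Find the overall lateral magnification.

m = +0.200

Lens 1: 1/d_i1 = 1/(28.0) − 1/(140) = 0.02857, so d_i1 = 35.00 cm; m₁ = −d_i1/d_o1 = -0.2500.
d_o2 = 71.9 − (35.00) = 36.90 cm.
Lens 2: 1/d_i2 = 1/(16.4) − 1/(36.90) = 0.03388, so d_i2 = 29.52 cm; m₂ = −d_i2/d_o2 = -0.8000.
m = m₁·m₂ = (-0.2500)(-0.8000) = +0.200.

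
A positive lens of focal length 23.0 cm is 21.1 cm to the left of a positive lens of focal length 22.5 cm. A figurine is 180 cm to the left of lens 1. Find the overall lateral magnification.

Lens 1: 1/d_i1 = 1/(23.0) − 1/(180) = 0.03792, so d_i1 = 26.37 cm; m₁ = −d_i1/d_o1 = -0.1465.
d_o2 = 21.1 − (26.37) = -5.270 cm (virtual object).
Lens 2: 1/d_i2 = 1/(22.5) − 1/(-5.270) = 0.2342, so d_i2 = 4.270 cm; m₂ = −d_i2/d_o2 = +0.8102.
m = m₁·m₂ = (-0.1465)(+0.8102) = -0.119.

m = -0.119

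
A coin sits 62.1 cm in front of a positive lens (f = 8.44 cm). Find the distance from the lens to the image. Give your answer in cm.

Lens equation: 1/q = 1/f − 1/p = 1/(8.440) − 1/(62.1) = 0.1185 − 0.01610 = 0.1024, so q = 9.77 cm.
The image is real, inverted and reduced, on the far side of the lens.

9.77 cm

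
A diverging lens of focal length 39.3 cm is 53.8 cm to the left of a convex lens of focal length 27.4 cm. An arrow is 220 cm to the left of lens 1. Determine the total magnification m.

f₁ = −39.3 cm (diverging).
Lens 1: 1/d_i1 = 1/(-39.3) − 1/(220) = -0.02999, so d_i1 = -33.34 cm; m₁ = −d_i1/d_o1 = +0.1515.
d_o2 = 53.8 − (-33.34) = 87.14 cm.
Lens 2: 1/d_i2 = 1/(27.4) − 1/(87.14) = 0.02502, so d_i2 = 39.97 cm; m₂ = −d_i2/d_o2 = -0.4587.
m = m₁·m₂ = (+0.1515)(-0.4587) = -0.0695.

m = -0.0695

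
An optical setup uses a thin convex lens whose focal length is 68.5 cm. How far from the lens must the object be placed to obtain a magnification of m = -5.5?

m = −d_i/d_o ⇒ d_i = −m·d_o.
1/f = 1/d_o + 1/d_i = 1/d_o − 1/(m·d_o) = (1 − 1/m)/d_o, so d_o = f(1 − 1/m) = (68.50)(1 − 1/(-5.5)) = 81.0 cm.

81.0 cm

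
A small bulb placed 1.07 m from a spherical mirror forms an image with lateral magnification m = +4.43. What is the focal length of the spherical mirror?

f = 1.38 m (concave)

m = −d_i/d_o ⇒ d_i = −m·d_o = −(+4.43)·(1.07) = -4.740 m.
1/f = 1/d_o + 1/d_i = 1/(1.07) + 1/(-4.740) = 0.7236, so f = 1.38 m.
Since f is positive, the spherical mirror is concave.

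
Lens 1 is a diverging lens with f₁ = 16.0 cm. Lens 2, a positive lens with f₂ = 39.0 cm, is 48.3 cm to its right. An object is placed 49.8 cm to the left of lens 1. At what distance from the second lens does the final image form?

110 cm

Lens 1 is diverging, so f₁ = −16.0 cm.
Lens 1: 1/d_i1 = 1/f₁ − 1/d_o1 = 1/(-16.0) − 1/(49.8) = -0.08258, so d_i1 = -12.11 cm.
The intermediate image is 12.11 cm to the left of lens 1 (virtual), which is 48.3 − (-12.11) = 60.41 cm to the left of lens 2, so d_o2 = +60.41 cm.
Lens 2: 1/d_i2 = 1/f₂ − 1/d_o2 = 1/(39.0) − 1/(60.41) = 0.009087, so d_i2 = 110 cm.
The final image is real, 110 cm to the right of lens 2 (overall magnification ≈ -0.44).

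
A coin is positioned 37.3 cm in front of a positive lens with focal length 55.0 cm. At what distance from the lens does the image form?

116 cm

Thin-lens equation: 1/v = 1/f − 1/u = 1/(55.00) − 1/(37.3) = 0.01818 − 0.02681 = -0.008628, so v = -116 cm.
The image is virtual, upright and enlarged, on the same side as the object.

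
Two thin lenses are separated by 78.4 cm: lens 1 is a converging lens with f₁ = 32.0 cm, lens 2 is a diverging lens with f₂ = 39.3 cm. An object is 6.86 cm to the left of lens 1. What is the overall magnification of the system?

m = +0.396

Lens 1: 1/d_i1 = 1/(32.0) − 1/(6.86) = -0.1145, so d_i1 = -8.732 cm; m₁ = −d_i1/d_o1 = +1.273.
d_o2 = 78.4 − (-8.732) = 87.13 cm.
f₂ = −39.3 cm (diverging).
Lens 2: 1/d_i2 = 1/(-39.3) − 1/(87.13) = -0.03692, so d_i2 = -27.08 cm; m₂ = −d_i2/d_o2 = +0.3108.
m = m₁·m₂ = (+1.273)(+0.3108) = +0.396.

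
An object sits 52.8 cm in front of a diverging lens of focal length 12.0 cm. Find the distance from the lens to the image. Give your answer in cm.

9.78 cm

For a diverging lens, f = -12.0 cm.
Lens equation: 1/d_i = 1/f − 1/d_o = 1/(-12.00) − 1/(52.8) = -0.08333 − 0.01894 = -0.1023, so d_i = -9.78 cm.
The image is virtual, upright and reduced, on the same side as the object.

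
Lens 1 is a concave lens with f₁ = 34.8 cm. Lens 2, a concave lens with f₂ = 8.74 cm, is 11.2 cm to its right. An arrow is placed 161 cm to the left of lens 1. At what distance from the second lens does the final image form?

Lens 1 is diverging, so f₁ = −34.8 cm.
Lens 1: 1/d_i1 = 1/f₁ − 1/d_o1 = 1/(-34.8) − 1/(161) = -0.03495, so d_i1 = -28.61 cm.
The intermediate image is 28.61 cm to the left of lens 1 (virtual), which is 11.2 − (-28.61) = 39.81 cm to the left of lens 2, so d_o2 = +39.81 cm.
Lens 2 is diverging, so f₂ = −8.74 cm.
Lens 2: 1/d_i2 = 1/f₂ − 1/d_o2 = 1/(-8.74) − 1/(39.81) = -0.1395, so d_i2 = -7.17 cm.
The final image is virtual, 7.17 cm to the left of lens 2 (overall magnification ≈ 0.032).

7.17 cm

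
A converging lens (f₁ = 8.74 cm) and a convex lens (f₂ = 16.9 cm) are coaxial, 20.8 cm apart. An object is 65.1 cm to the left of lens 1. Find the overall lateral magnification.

Lens 1: 1/d_i1 = 1/(8.74) − 1/(65.1) = 0.09906, so d_i1 = 10.10 cm; m₁ = −d_i1/d_o1 = -0.1551.
d_o2 = 20.8 − (10.10) = 10.70 cm.
Lens 2: 1/d_i2 = 1/(16.9) − 1/(10.70) = -0.03429, so d_i2 = -29.17 cm; m₂ = −d_i2/d_o2 = +2.726.
m = m₁·m₂ = (-0.1551)(+2.726) = -0.423.

m = -0.423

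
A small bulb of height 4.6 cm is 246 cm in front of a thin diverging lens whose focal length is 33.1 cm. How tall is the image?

For a diverging lens, f = -33.1 cm.
1/d_i = 1/f − 1/d_o = 1/(-33.10) − 1/(246) = -0.03428, so d_i = -29.17 cm.
m = −d_i/d_o = +0.1186.
|h_i| = |m|·h_o = 0.1186 × 4.6 = 0.546 cm. The image is virtual, upright and reduced, on the same side as the object.

0.546 cm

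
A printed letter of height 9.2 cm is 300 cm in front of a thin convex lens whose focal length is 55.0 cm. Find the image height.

2.07 cm

1/d_i = 1/f − 1/d_o = 1/(55.00) − 1/(300) = 0.01485, so d_i = 67.35 cm.
m = −d_i/d_o = -0.2245.
|h_i| = |m|·h_o = 0.2245 × 9.2 = 2.07 cm. The image is real, inverted and reduced, on the far side of the lens.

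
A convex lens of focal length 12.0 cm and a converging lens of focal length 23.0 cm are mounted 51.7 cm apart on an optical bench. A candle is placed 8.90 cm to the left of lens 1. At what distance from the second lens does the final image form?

Lens 1: 1/d_i1 = 1/f₁ − 1/d_o1 = 1/(12.0) − 1/(8.90) = -0.02903, so d_i1 = -34.45 cm.
The intermediate image is 34.45 cm to the left of lens 1 (virtual), which is 51.7 − (-34.45) = 86.15 cm to the left of lens 2, so d_o2 = +86.15 cm.
Lens 2: 1/d_i2 = 1/f₂ − 1/d_o2 = 1/(23.0) − 1/(86.15) = 0.03187, so d_i2 = 31.4 cm.
The final image is real, 31.4 cm to the right of lens 2 (overall magnification ≈ -1.4).

31.4 cm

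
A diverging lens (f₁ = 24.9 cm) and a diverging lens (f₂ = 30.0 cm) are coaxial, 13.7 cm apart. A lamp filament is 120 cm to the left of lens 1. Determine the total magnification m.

m = +0.0801

f₁ = −24.9 cm (diverging).
Lens 1: 1/d_i1 = 1/(-24.9) − 1/(120) = -0.04849, so d_i1 = -20.62 cm; m₁ = −d_i1/d_o1 = +0.1718.
d_o2 = 13.7 − (-20.62) = 34.32 cm.
f₂ = −30.0 cm (diverging).
Lens 2: 1/d_i2 = 1/(-30.0) − 1/(34.32) = -0.06247, so d_i2 = -16.01 cm; m₂ = −d_i2/d_o2 = +0.4664.
m = m₁·m₂ = (+0.1718)(+0.4664) = +0.0801.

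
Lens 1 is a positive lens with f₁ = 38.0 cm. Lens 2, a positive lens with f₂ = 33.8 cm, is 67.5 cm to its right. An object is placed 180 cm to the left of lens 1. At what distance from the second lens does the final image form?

Lens 1: 1/d_i1 = 1/f₁ − 1/d_o1 = 1/(38.0) − 1/(180) = 0.02076, so d_i1 = 48.17 cm.
The intermediate image is 48.17 cm to the right of lens 1, which is 67.5 − (48.17) = 19.33 cm to the left of lens 2, so d_o2 = +19.33 cm.
Lens 2: 1/d_i2 = 1/f₂ − 1/d_o2 = 1/(33.8) − 1/(19.33) = -0.02215, so d_i2 = -45.2 cm.
The final image is virtual, 45.2 cm to the left of lens 2 (overall magnification ≈ -0.63).

45.2 cm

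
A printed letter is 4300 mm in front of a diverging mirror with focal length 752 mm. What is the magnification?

For a diverging mirror, f = -752 mm.
1/d_i = 1/f − 1/d_o = 1/(-752.0) − 1/(4300) = -0.001562, so d_i = -640.1 mm.
m = −d_i/d_o = −(-640.1)/(4300) = +0.149.
The image is virtual, upright and reduced, behind the mirror.

m = +0.149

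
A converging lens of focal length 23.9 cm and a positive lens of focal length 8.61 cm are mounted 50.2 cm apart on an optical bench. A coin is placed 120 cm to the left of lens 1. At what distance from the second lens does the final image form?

Lens 1: 1/d_i1 = 1/f₁ − 1/d_o1 = 1/(23.9) − 1/(120) = 0.03351, so d_i1 = 29.84 cm.
The intermediate image is 29.84 cm to the right of lens 1, which is 50.2 − (29.84) = 20.36 cm to the left of lens 2, so d_o2 = +20.36 cm.
Lens 2: 1/d_i2 = 1/f₂ − 1/d_o2 = 1/(8.61) − 1/(20.36) = 0.06703, so d_i2 = 14.9 cm.
The final image is real, 14.9 cm to the right of lens 2 (overall magnification ≈ 0.18).

14.9 cm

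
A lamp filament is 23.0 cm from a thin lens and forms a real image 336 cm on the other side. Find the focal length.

Real image ⇒ d_i = +336 cm.
1/f = 1/d_o + 1/d_i = 1/(23.0) + 1/(336) = 0.04645, so f = 21.5 cm.
Since f is positive, the thin lens is converging.

f = 21.5 cm (converging)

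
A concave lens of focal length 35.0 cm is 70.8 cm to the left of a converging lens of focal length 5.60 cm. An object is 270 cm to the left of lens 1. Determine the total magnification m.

f₁ = −35.0 cm (diverging).
Lens 1: 1/d_i1 = 1/(-35.0) − 1/(270) = -0.03228, so d_i1 = -30.98 cm; m₁ = −d_i1/d_o1 = +0.1147.
d_o2 = 70.8 − (-30.98) = 101.8 cm.
Lens 2: 1/d_i2 = 1/(5.60) − 1/(101.8) = 0.1687, so d_i2 = 5.926 cm; m₂ = −d_i2/d_o2 = -0.05821.
m = m₁·m₂ = (+0.1147)(-0.05821) = -0.00668.

m = -0.00668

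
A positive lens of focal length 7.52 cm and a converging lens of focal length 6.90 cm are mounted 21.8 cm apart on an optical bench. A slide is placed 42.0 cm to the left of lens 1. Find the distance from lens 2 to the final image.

Lens 1: 1/d_i1 = 1/f₁ − 1/d_o1 = 1/(7.52) − 1/(42.0) = 0.1092, so d_i1 = 9.160 cm.
The intermediate image is 9.160 cm to the right of lens 1, which is 21.8 − (9.160) = 12.64 cm to the left of lens 2, so d_o2 = +12.64 cm.
Lens 2: 1/d_i2 = 1/f₂ − 1/d_o2 = 1/(6.90) − 1/(12.64) = 0.06581, so d_i2 = 15.2 cm.
The final image is real, 15.2 cm to the right of lens 2 (overall magnification ≈ 0.26).

15.2 cm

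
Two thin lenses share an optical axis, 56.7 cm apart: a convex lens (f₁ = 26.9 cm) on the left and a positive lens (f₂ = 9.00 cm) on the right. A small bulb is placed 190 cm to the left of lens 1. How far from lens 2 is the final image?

14.0 cm

Lens 1: 1/d_i1 = 1/f₁ − 1/d_o1 = 1/(26.9) − 1/(190) = 0.03191, so d_i1 = 31.34 cm.
The intermediate image is 31.34 cm to the right of lens 1, which is 56.7 − (31.34) = 25.36 cm to the left of lens 2, so d_o2 = +25.36 cm.
Lens 2: 1/d_i2 = 1/f₂ − 1/d_o2 = 1/(9.00) − 1/(25.36) = 0.07168, so d_i2 = 14.0 cm.
The final image is real, 14.0 cm to the right of lens 2 (overall magnification ≈ 0.091).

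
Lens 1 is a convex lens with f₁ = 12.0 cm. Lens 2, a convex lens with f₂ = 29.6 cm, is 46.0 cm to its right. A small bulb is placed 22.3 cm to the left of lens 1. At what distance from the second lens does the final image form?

61.9 cm

Lens 1: 1/d_i1 = 1/f₁ − 1/d_o1 = 1/(12.0) − 1/(22.3) = 0.03849, so d_i1 = 25.98 cm.
The intermediate image is 25.98 cm to the right of lens 1, which is 46.0 − (25.98) = 20.02 cm to the left of lens 2, so d_o2 = +20.02 cm.
Lens 2: 1/d_i2 = 1/f₂ − 1/d_o2 = 1/(29.6) − 1/(20.02) = -0.01617, so d_i2 = -61.9 cm.
The final image is virtual, 61.9 cm to the left of lens 2 (overall magnification ≈ -3.6).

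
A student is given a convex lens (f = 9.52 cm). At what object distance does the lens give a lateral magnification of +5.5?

m = −d_i/d_o ⇒ d_i = −m·d_o.
1/f = 1/d_o + 1/d_i = 1/d_o − 1/(m·d_o) = (1 − 1/m)/d_o, so d_o = f(1 − 1/m) = (9.520)(1 − 1/(+5.5)) = 7.79 cm.

7.79 cm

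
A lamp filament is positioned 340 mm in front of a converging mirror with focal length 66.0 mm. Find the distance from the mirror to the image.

Mirror equation: 1/q = 1/f − 1/p = 1/(66.00) − 1/(340) = 0.01515 − 0.002941 = 0.01221, so q = 81.9 mm.
The image is real, inverted and reduced, in front of the mirror.

81.9 mm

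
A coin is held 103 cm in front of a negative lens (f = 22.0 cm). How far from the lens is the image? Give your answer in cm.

18.1 cm

For a negative lens, f = -22.0 cm.
Lens equation: 1/q = 1/f − 1/p = 1/(-22.00) − 1/(103) = -0.04545 − 0.009709 = -0.05516, so q = -18.1 cm.
The image is virtual, upright and reduced, on the same side as the object.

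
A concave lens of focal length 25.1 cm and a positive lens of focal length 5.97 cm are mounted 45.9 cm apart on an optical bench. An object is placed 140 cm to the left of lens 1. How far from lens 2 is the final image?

6.55 cm

Lens 1 is diverging, so f₁ = −25.1 cm.
Lens 1: 1/d_i1 = 1/f₁ − 1/d_o1 = 1/(-25.1) − 1/(140) = -0.04698, so d_i1 = -21.28 cm.
The intermediate image is 21.28 cm to the left of lens 1 (virtual), which is 45.9 − (-21.28) = 67.18 cm to the left of lens 2, so d_o2 = +67.18 cm.
Lens 2: 1/d_i2 = 1/f₂ − 1/d_o2 = 1/(5.97) − 1/(67.18) = 0.1526, so d_i2 = 6.55 cm.
The final image is real, 6.55 cm to the right of lens 2 (overall magnification ≈ -0.015).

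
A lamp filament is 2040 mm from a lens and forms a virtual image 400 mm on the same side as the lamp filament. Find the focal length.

f = -498 mm (diverging)

Virtual image ⇒ d_i = −400 mm.
1/f = 1/d_o + 1/d_i = 1/(2040) + 1/(-400) = -0.002010, so f = -498 mm.
Since f is negative, the lens is diverging.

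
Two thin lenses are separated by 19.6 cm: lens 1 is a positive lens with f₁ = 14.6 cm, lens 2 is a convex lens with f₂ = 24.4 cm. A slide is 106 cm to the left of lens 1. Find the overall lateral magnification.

Lens 1: 1/d_i1 = 1/(14.6) − 1/(106) = 0.05906, so d_i1 = 16.93 cm; m₁ = −d_i1/d_o1 = -0.1597.
d_o2 = 19.6 − (16.93) = 2.670 cm.
Lens 2: 1/d_i2 = 1/(24.4) − 1/(2.670) = -0.3335, so d_i2 = -2.998 cm; m₂ = −d_i2/d_o2 = +1.123.
m = m₁·m₂ = (-0.1597)(+1.123) = -0.179.

m = -0.179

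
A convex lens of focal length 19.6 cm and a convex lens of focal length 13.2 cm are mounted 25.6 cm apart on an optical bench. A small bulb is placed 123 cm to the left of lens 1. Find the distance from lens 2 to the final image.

Lens 1: 1/d_i1 = 1/f₁ − 1/d_o1 = 1/(19.6) − 1/(123) = 0.04289, so d_i1 = 23.32 cm.
The intermediate image is 23.32 cm to the right of lens 1, which is 25.6 − (23.32) = 2.280 cm to the left of lens 2, so d_o2 = +2.280 cm.
Lens 2: 1/d_i2 = 1/f₂ − 1/d_o2 = 1/(13.2) − 1/(2.280) = -0.3628, so d_i2 = -2.76 cm.
The final image is virtual, 2.76 cm to the left of lens 2 (overall magnification ≈ -0.23).

2.76 cm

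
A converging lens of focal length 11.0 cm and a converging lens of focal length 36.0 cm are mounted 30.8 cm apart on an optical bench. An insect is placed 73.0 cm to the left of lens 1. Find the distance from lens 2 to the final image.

Lens 1: 1/d_i1 = 1/f₁ − 1/d_o1 = 1/(11.0) − 1/(73.0) = 0.07721, so d_i1 = 12.95 cm.
The intermediate image is 12.95 cm to the right of lens 1, which is 30.8 − (12.95) = 17.85 cm to the left of lens 2, so d_o2 = +17.85 cm.
Lens 2: 1/d_i2 = 1/f₂ − 1/d_o2 = 1/(36.0) − 1/(17.85) = -0.02824, so d_i2 = -35.4 cm.
The final image is virtual, 35.4 cm to the left of lens 2 (overall magnification ≈ -0.35).

35.4 cm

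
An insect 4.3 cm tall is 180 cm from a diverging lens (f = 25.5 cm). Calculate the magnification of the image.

For a diverging lens, f = -25.5 cm.
1/d_i = 1/f − 1/d_o = 1/(-25.50) − 1/(180) = -0.04477, so d_i = -22.34 cm.
m = −d_i/d_o = −(-22.34)/(180) = +0.124.
The image is virtual, upright and reduced, on the same side as the object.

m = +0.124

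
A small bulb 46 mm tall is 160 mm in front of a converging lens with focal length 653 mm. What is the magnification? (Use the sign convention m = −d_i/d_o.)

m = +1.32

1/d_i = 1/f − 1/d_o = 1/(653.0) − 1/(160) = -0.004719, so d_i = -211.9 mm.
m = −d_i/d_o = −(-211.9)/(160) = +1.32.
The image is virtual, upright and enlarged, on the same side as the object.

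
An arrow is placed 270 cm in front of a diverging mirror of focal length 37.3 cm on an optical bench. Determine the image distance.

32.8 cm

For a diverging mirror, f = -37.3 cm.
Mirror equation: 1/d_i = 1/f − 1/d_o = 1/(-37.30) − 1/(270) = -0.02681 − 0.003704 = -0.03051, so d_i = -32.8 cm.
The image is virtual, upright and reduced, behind the mirror.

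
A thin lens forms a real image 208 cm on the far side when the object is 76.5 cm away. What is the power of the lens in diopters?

d_i = +208 cm.
1/f = 1/d_o + 1/d_i = 1/(76.5) + 1/(208) = 0.01788 cm⁻¹.
f = 55.93 cm = 0.5593 m, so P = 1/f = +1.79 D.

P = +1.79 D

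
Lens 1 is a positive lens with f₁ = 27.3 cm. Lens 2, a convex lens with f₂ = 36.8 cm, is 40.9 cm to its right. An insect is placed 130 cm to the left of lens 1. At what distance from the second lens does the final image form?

Lens 1: 1/d_i1 = 1/f₁ − 1/d_o1 = 1/(27.3) − 1/(130) = 0.02894, so d_i1 = 34.56 cm.
The intermediate image is 34.56 cm to the right of lens 1, which is 40.9 − (34.56) = 6.340 cm to the left of lens 2, so d_o2 = +6.340 cm.
Lens 2: 1/d_i2 = 1/f₂ − 1/d_o2 = 1/(36.8) − 1/(6.340) = -0.1306, so d_i2 = -7.66 cm.
The final image is virtual, 7.66 cm to the left of lens 2 (overall magnification ≈ -0.32).

7.66 cm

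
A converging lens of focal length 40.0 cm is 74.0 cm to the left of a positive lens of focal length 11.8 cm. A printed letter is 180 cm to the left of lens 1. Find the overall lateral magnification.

Lens 1: 1/d_i1 = 1/(40.0) − 1/(180) = 0.01944, so d_i1 = 51.43 cm; m₁ = −d_i1/d_o1 = -0.2857.
d_o2 = 74.0 − (51.43) = 22.57 cm.
Lens 2: 1/d_i2 = 1/(11.8) − 1/(22.57) = 0.04044, so d_i2 = 24.73 cm; m₂ = −d_i2/d_o2 = -1.096.
m = m₁·m₂ = (-0.2857)(-1.096) = +0.313.

m = +0.313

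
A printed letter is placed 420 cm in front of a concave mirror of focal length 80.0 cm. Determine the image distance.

98.8 cm

Mirror equation: 1/s_i = 1/f − 1/s_o = 1/(80.00) − 1/(420) = 0.01250 − 0.002381 = 0.01012, so s_i = 98.8 cm.
The image is real, inverted and reduced, in front of the mirror.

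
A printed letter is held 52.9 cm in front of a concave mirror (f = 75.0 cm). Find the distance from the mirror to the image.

Mirror equation: 1/v = 1/f − 1/u = 1/(75.00) − 1/(52.9) = 0.01333 − 0.01890 = -0.005570, so v = -180 cm.
The image is virtual, upright and enlarged, behind the mirror.

180 cm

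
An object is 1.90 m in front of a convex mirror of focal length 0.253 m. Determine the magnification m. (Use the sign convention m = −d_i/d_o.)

m = +0.118

For a convex mirror, f = -0.253 m.
1/d_i = 1/f − 1/d_o = 1/(-0.2530) − 1/(1.90) = -4.479, so d_i = -0.2233 m.
m = −d_i/d_o = −(-0.2233)/(1.90) = +0.118.
The image is virtual, upright and reduced, behind the mirror.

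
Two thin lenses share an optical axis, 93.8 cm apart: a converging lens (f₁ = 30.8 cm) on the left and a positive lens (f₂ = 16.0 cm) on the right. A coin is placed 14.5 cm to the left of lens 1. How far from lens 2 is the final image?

18.4 cm

Lens 1: 1/d_i1 = 1/f₁ − 1/d_o1 = 1/(30.8) − 1/(14.5) = -0.03650, so d_i1 = -27.40 cm.
The intermediate image is 27.40 cm to the left of lens 1 (virtual), which is 93.8 − (-27.40) = 121.2 cm to the left of lens 2, so d_o2 = +121.2 cm.
Lens 2: 1/d_i2 = 1/f₂ − 1/d_o2 = 1/(16.0) − 1/(121.2) = 0.05425, so d_i2 = 18.4 cm.
The final image is real, 18.4 cm to the right of lens 2 (overall magnification ≈ -0.29).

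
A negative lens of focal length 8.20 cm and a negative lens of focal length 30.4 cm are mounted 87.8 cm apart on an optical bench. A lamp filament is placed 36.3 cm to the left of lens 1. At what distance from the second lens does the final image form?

23.0 cm

Lens 1 is diverging, so f₁ = −8.20 cm.
Lens 1: 1/d_i1 = 1/f₁ − 1/d_o1 = 1/(-8.20) − 1/(36.3) = -0.1495, so d_i1 = -6.689 cm.
The intermediate image is 6.689 cm to the left of lens 1 (virtual), which is 87.8 − (-6.689) = 94.49 cm to the left of lens 2, so d_o2 = +94.49 cm.
Lens 2 is diverging, so f₂ = −30.4 cm.
Lens 2: 1/d_i2 = 1/f₂ − 1/d_o2 = 1/(-30.4) − 1/(94.49) = -0.04348, so d_i2 = -23.0 cm.
The final image is virtual, 23.0 cm to the left of lens 2 (overall magnification ≈ 0.045).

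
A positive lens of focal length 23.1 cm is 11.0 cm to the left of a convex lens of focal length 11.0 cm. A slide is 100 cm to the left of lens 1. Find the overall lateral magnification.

Lens 1: 1/d_i1 = 1/(23.1) − 1/(100) = 0.03329, so d_i1 = 30.04 cm; m₁ = −d_i1/d_o1 = -0.3004.
d_o2 = 11.0 − (30.04) = -19.04 cm (virtual object).
Lens 2: 1/d_i2 = 1/(11.0) − 1/(-19.04) = 0.1434, so d_i2 = 6.972 cm; m₂ = −d_i2/d_o2 = +0.3662.
m = m₁·m₂ = (-0.3004)(+0.3662) = -0.110.

m = -0.110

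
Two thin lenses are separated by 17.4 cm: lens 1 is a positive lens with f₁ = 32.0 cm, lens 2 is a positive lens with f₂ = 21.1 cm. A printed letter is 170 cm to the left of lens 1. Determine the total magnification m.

m = -0.113

Lens 1: 1/d_i1 = 1/(32.0) − 1/(170) = 0.02537, so d_i1 = 39.42 cm; m₁ = −d_i1/d_o1 = -0.2319.
d_o2 = 17.4 − (39.42) = -22.02 cm (virtual object).
Lens 2: 1/d_i2 = 1/(21.1) − 1/(-22.02) = 0.09281, so d_i2 = 10.78 cm; m₂ = −d_i2/d_o2 = +0.4893.
m = m₁·m₂ = (-0.2319)(+0.4893) = -0.113.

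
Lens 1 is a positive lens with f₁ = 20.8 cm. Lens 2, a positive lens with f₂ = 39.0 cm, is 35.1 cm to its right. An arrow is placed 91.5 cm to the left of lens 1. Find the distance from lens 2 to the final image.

Lens 1: 1/d_i1 = 1/f₁ − 1/d_o1 = 1/(20.8) − 1/(91.5) = 0.03715, so d_i1 = 26.92 cm.
The intermediate image is 26.92 cm to the right of lens 1, which is 35.1 − (26.92) = 8.180 cm to the left of lens 2, so d_o2 = +8.180 cm.
Lens 2: 1/d_i2 = 1/f₂ − 1/d_o2 = 1/(39.0) − 1/(8.180) = -0.09661, so d_i2 = -10.4 cm.
The final image is virtual, 10.4 cm to the left of lens 2 (overall magnification ≈ -0.37).

10.4 cm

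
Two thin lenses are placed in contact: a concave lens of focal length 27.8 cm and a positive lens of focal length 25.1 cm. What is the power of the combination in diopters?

P = +0.387 D

P₁ = 1/f₁ = 1/(-0.278 m) = -3.597 D; P₂ = 1/f₂ = 1/(0.251 m) = +3.984 D.
For thin lenses in contact, P = P₁ + P₂ = (-3.597) + (+3.984) = +0.387 D.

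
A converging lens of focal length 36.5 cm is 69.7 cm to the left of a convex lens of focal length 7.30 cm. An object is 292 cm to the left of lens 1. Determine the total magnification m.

Lens 1: 1/d_i1 = 1/(36.5) − 1/(292) = 0.02397, so d_i1 = 41.71 cm; m₁ = −d_i1/d_o1 = -0.1428.
d_o2 = 69.7 − (41.71) = 27.99 cm.
Lens 2: 1/d_i2 = 1/(7.30) − 1/(27.99) = 0.1013, so d_i2 = 9.876 cm; m₂ = −d_i2/d_o2 = -0.3528.
m = m₁·m₂ = (-0.1428)(-0.3528) = +0.0504.

m = +0.0504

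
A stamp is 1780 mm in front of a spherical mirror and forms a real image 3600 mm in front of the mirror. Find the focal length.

f = 1190 mm (concave)

Real image ⇒ d_i = +3600 mm.
1/f = 1/d_o + 1/d_i = 1/(1780) + 1/(3600) = 0.0008396, so f = 1190 mm.
Since f is positive, the spherical mirror is concave.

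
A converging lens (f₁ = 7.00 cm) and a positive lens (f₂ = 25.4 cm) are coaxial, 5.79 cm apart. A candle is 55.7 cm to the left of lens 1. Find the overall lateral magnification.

Lens 1: 1/d_i1 = 1/(7.00) − 1/(55.7) = 0.1249, so d_i1 = 8.006 cm; m₁ = −d_i1/d_o1 = -0.1437.
d_o2 = 5.79 − (8.006) = -2.216 cm (virtual object).
Lens 2: 1/d_i2 = 1/(25.4) − 1/(-2.216) = 0.4906, so d_i2 = 2.038 cm; m₂ = −d_i2/d_o2 = +0.9198.
m = m₁·m₂ = (-0.1437)(+0.9198) = -0.132.

m = -0.132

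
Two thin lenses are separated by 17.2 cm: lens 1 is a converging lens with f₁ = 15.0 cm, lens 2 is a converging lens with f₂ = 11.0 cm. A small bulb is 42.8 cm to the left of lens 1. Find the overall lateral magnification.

m = -0.351

Lens 1: 1/d_i1 = 1/(15.0) − 1/(42.8) = 0.04330, so d_i1 = 23.09 cm; m₁ = −d_i1/d_o1 = -0.5395.
d_o2 = 17.2 − (23.09) = -5.890 cm (virtual object).
Lens 2: 1/d_i2 = 1/(11.0) − 1/(-5.890) = 0.2607, so d_i2 = 3.836 cm; m₂ = −d_i2/d_o2 = +0.6513.
m = m₁·m₂ = (-0.5395)(+0.6513) = -0.351.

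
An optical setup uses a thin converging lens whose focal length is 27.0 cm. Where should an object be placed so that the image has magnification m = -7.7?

30.5 cm

m = −d_i/d_o ⇒ d_i = −m·d_o.
1/f = 1/d_o + 1/d_i = 1/d_o − 1/(m·d_o) = (1 − 1/m)/d_o, so d_o = f(1 − 1/m) = (27.00)(1 − 1/(-7.7)) = 30.5 cm.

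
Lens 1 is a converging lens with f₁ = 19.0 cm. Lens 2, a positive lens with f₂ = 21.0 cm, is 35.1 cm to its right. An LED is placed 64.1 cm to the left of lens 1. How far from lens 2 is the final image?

Lens 1: 1/d_i1 = 1/f₁ − 1/d_o1 = 1/(19.0) − 1/(64.1) = 0.03703, so d_i1 = 27.00 cm.
The intermediate image is 27.00 cm to the right of lens 1, which is 35.1 − (27.00) = 8.100 cm to the left of lens 2, so d_o2 = +8.100 cm.
Lens 2: 1/d_i2 = 1/f₂ − 1/d_o2 = 1/(21.0) − 1/(8.100) = -0.07584, so d_i2 = -13.2 cm.
The final image is virtual, 13.2 cm to the left of lens 2 (overall magnification ≈ -0.69).

13.2 cm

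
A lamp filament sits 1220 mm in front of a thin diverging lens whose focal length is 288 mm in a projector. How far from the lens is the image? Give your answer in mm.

233 mm

For a diverging lens, f = -288 mm.
Thin-lens equation: 1/q = 1/f − 1/p = 1/(-288.0) − 1/(1220) = -0.003472 − 0.0008197 = -0.004292, so q = -233 mm.
The image is virtual, upright and reduced, on the same side as the object.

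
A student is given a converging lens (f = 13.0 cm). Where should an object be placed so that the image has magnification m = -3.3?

m = −d_i/d_o ⇒ d_i = −m·d_o.
1/f = 1/d_o + 1/d_i = 1/d_o − 1/(m·d_o) = (1 − 1/m)/d_o, so d_o = f(1 − 1/m) = (13.00)(1 − 1/(-3.3)) = 16.9 cm.

16.9 cm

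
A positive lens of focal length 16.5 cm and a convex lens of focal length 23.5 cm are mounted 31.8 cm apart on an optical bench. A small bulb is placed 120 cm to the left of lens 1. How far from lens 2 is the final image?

Lens 1: 1/d_i1 = 1/f₁ − 1/d_o1 = 1/(16.5) − 1/(120) = 0.05227, so d_i1 = 19.13 cm.
The intermediate image is 19.13 cm to the right of lens 1, which is 31.8 − (19.13) = 12.67 cm to the left of lens 2, so d_o2 = +12.67 cm.
Lens 2: 1/d_i2 = 1/f₂ − 1/d_o2 = 1/(23.5) − 1/(12.67) = -0.03637, so d_i2 = -27.5 cm.
The final image is virtual, 27.5 cm to the left of lens 2 (overall magnification ≈ -0.35).

27.5 cm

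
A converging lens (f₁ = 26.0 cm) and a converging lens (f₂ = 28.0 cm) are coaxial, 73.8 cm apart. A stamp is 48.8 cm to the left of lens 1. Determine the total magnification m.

Lens 1: 1/d_i1 = 1/(26.0) − 1/(48.8) = 0.01797, so d_i1 = 55.65 cm; m₁ = −d_i1/d_o1 = -1.140.
d_o2 = 73.8 − (55.65) = 18.15 cm.
Lens 2: 1/d_i2 = 1/(28.0) − 1/(18.15) = -0.01938, so d_i2 = -51.59 cm; m₂ = −d_i2/d_o2 = +2.843.
m = m₁·m₂ = (-1.140)(+2.843) = -3.24.

m = -3.24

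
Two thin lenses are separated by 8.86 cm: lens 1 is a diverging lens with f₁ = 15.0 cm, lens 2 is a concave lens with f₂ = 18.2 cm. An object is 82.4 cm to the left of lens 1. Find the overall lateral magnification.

f₁ = −15.0 cm (diverging).
Lens 1: 1/d_i1 = 1/(-15.0) − 1/(82.4) = -0.07880, so d_i1 = -12.69 cm; m₁ = −d_i1/d_o1 = +0.1540.
d_o2 = 8.86 − (-12.69) = 21.55 cm.
f₂ = −18.2 cm (diverging).
Lens 2: 1/d_i2 = 1/(-18.2) − 1/(21.55) = -0.1013, so d_i2 = -9.867 cm; m₂ = −d_i2/d_o2 = +0.4579.
m = m₁·m₂ = (+0.1540)(+0.4579) = +0.0705.

m = +0.0705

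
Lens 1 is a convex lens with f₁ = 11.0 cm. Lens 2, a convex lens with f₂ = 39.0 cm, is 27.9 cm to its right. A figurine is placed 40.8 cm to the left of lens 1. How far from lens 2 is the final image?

19.1 cm

Lens 1: 1/d_i1 = 1/f₁ − 1/d_o1 = 1/(11.0) − 1/(40.8) = 0.06640, so d_i1 = 15.06 cm.
The intermediate image is 15.06 cm to the right of lens 1, which is 27.9 − (15.06) = 12.84 cm to the left of lens 2, so d_o2 = +12.84 cm.
Lens 2: 1/d_i2 = 1/f₂ − 1/d_o2 = 1/(39.0) − 1/(12.84) = -0.05224, so d_i2 = -19.1 cm.
The final image is virtual, 19.1 cm to the left of lens 2 (overall magnification ≈ -0.55).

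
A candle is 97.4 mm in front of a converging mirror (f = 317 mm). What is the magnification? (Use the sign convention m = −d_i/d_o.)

1/d_i = 1/f − 1/d_o = 1/(317.0) − 1/(97.4) = -0.007112, so d_i = -140.6 mm.
m = −d_i/d_o = −(-140.6)/(97.4) = +1.44.
The image is virtual, upright and enlarged, behind the mirror.

m = +1.44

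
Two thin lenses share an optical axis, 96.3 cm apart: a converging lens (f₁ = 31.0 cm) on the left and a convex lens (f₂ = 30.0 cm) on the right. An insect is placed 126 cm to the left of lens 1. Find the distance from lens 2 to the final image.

65.7 cm

Lens 1: 1/d_i1 = 1/f₁ − 1/d_o1 = 1/(31.0) − 1/(126) = 0.02432, so d_i1 = 41.12 cm.
The intermediate image is 41.12 cm to the right of lens 1, which is 96.3 − (41.12) = 55.18 cm to the left of lens 2, so d_o2 = +55.18 cm.
Lens 2: 1/d_i2 = 1/f₂ − 1/d_o2 = 1/(30.0) − 1/(55.18) = 0.01521, so d_i2 = 65.7 cm.
The final image is real, 65.7 cm to the right of lens 2 (overall magnification ≈ 0.39).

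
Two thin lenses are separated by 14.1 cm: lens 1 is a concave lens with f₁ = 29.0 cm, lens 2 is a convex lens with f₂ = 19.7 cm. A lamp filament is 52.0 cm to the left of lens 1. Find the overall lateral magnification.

m = -0.542

f₁ = −29.0 cm (diverging).
Lens 1: 1/d_i1 = 1/(-29.0) − 1/(52.0) = -0.05371, so d_i1 = -18.62 cm; m₁ = −d_i1/d_o1 = +0.3581.
d_o2 = 14.1 − (-18.62) = 32.72 cm.
Lens 2: 1/d_i2 = 1/(19.7) − 1/(32.72) = 0.02020, so d_i2 = 49.51 cm; m₂ = −d_i2/d_o2 = -1.513.
m = m₁·m₂ = (+0.3581)(-1.513) = -0.542.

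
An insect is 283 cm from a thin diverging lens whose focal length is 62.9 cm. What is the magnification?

For a diverging lens, f = -62.9 cm.
1/d_i = 1/f − 1/d_o = 1/(-62.90) − 1/(283) = -0.01943, so d_i = -51.46 cm.
m = −d_i/d_o = −(-51.46)/(283) = +0.182.
The image is virtual, upright and reduced, on the same side as the object.

m = +0.182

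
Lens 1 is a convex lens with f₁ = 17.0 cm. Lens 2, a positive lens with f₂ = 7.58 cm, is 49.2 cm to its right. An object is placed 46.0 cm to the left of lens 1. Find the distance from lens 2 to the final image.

11.5 cm

Lens 1: 1/d_i1 = 1/f₁ − 1/d_o1 = 1/(17.0) − 1/(46.0) = 0.03708, so d_i1 = 26.97 cm.
The intermediate image is 26.97 cm to the right of lens 1, which is 49.2 − (26.97) = 22.23 cm to the left of lens 2, so d_o2 = +22.23 cm.
Lens 2: 1/d_i2 = 1/f₂ − 1/d_o2 = 1/(7.58) − 1/(22.23) = 0.08694, so d_i2 = 11.5 cm.
The final image is real, 11.5 cm to the right of lens 2 (overall magnification ≈ 0.30).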